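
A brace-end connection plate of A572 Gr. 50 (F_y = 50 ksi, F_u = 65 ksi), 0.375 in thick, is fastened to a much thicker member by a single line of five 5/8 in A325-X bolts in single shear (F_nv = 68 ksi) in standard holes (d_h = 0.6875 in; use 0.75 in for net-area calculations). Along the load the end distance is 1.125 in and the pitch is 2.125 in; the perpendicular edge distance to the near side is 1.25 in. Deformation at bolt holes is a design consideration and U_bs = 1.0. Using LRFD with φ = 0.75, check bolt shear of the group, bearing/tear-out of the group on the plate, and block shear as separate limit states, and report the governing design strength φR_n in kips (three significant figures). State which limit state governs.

78.2 kips (bolt shear governs)

Bolt shear: A_b = π·0.625²/4 = 0.3068 in²; R_n = 68 × 0.3068 × 5 × 1 = 104.3 kips → 0.75 × 104.3 = 78.2 kips.
Bearing: edge l_c = 0.7812, r_n = 22.85 kips; interior l_c = 1.438, r_n = 36.56 kips; R_n = 22.85 + 4·36.56 = 169.1 kips → 127 kips.
Block shear: A_gv = 3.609, A_nv = 2.344, A_nt = 0.3281 in²; R_n = min(0.6F_uA_nv, 0.6F_yA_gv) + U_bs·F_u·A_nt = 112.7 kips → 84.6 kips.
Bolt shear governs: 78.2 kips.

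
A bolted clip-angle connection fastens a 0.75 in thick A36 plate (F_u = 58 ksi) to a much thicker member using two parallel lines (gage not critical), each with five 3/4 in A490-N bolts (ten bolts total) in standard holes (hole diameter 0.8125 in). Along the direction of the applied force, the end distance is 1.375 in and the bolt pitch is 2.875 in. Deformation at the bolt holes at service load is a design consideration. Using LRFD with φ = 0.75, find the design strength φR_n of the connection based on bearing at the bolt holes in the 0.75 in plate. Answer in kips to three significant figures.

546 kips

Per bolt r_n = 1.2 l_c t F_u ≤ 2.4 d t F_u; upper limit = 2.4 × 0.75 × 0.75 × 58 = 78.3 kips.
Edge bolt: l_c = 1.375 − 0.8125/2 = 0.9688 in → 1.2 × 0.9688 × 0.75 × 58 = 50.57 → r_n = 50.57 kips.
Interior bolts: l_c = 2.875 − 0.8125 = 2.062 in → 1.2 × 2.062 × 0.75 × 58 = 107.7 → r_n = 78.3 kips.
R_n = 2 × 50.57 + 8 × 78.3 = 727.5 kips.
Design strength φR_n = 0.75 × 727.5 = 546 kips.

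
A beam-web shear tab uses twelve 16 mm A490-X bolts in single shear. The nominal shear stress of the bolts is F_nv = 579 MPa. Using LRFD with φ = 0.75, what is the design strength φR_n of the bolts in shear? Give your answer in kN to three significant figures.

A_b = π × 16² / 4 = 201.1 mm².
R_n = F_nv · A_b · n · n_s = 579 × 201.1 × 12 × 1 / 1000 = 1397 kN.
Design strength φR_n = 0.75 × 1397 = 1050 kN.

1050 kN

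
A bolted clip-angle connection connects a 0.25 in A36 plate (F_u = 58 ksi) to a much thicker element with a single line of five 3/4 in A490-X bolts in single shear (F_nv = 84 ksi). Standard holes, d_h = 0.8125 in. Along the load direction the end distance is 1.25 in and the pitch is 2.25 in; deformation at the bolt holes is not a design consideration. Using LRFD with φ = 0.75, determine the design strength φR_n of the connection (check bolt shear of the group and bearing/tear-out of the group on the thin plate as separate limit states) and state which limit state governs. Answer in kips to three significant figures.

108 kips (bearing governs)

Bolt shear: A_b = π·0.75²/4 = 0.4418 in²; R_n = 84 × 0.4418 × 5 × 1 = 185.6 kips → 0.75 × 185.6 = 139 kips.
Bearing (1.5 l_c t F_u ≤ 3.0 d t F_u): upper limit = 3.0·0.75·0.25·58 = 32.62 kips.
  Edge l_c = 1.25 − 0.8125/2 = 0.8438 → r_n = 18.35 kips; interior l_c = 2.25 − 0.8125 = 1.438 → r_n = 31.27 kips.
  R_n,bearing = 1·18.35 + 4·31.27 = 143.4 kips → 0.75 × 143.4 = 108 kips.
Bearing governs: 108 kips.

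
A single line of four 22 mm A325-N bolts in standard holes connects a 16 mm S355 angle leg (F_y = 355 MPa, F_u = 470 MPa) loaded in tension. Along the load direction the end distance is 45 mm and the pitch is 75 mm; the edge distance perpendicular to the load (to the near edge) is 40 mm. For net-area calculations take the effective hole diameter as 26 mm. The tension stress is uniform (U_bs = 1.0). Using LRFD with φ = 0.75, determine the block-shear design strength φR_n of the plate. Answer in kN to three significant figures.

Shear plane L_v = 45 + 3·75 = 270 mm; A_gv = 270 × 16 = 4320 mm².
A_nv = (270 − 3.5·26) × 16 = 2864 mm².
A_nt = (40 − 0.5·26) × 16 = 432 mm².
0.6 F_u A_nv = 807.6 kN; 0.6 F_y A_gv = 920.2 kN → shear rupture governs the shear term.
R_n = 807.6 + 1.0 × 470 × 432 / 1000 = 1011 kN.
Design strength φR_n = 0.75 × 1011 = 758 kN.

758 kN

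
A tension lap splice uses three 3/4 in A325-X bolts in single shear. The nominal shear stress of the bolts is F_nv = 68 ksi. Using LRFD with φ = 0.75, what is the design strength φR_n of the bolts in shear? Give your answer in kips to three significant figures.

A_b = π × 0.75² / 4 = 0.4418 in².
R_n = F_nv · A_b · n · n_s = 68 × 0.4418 × 3 × 1 = 90.12 kips.
Design strength φR_n = 0.75 × 90.12 = 67.6 kips.

67.6 kips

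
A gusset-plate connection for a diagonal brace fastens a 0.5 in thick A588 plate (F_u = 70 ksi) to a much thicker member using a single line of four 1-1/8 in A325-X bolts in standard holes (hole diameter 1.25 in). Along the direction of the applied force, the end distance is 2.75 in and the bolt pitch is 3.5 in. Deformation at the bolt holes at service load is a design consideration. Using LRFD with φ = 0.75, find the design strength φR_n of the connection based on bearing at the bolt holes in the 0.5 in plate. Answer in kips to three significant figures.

280 kips

Per bolt r_n = 1.2 l_c t F_u ≤ 2.4 d t F_u; upper limit = 2.4 × 1.125 × 0.5 × 70 = 94.5 kips.
Edge bolt: l_c = 2.75 − 1.25/2 = 2.125 in → 1.2 × 2.125 × 0.5 × 70 = 89.25 → r_n = 89.25 kips.
Interior bolts: l_c = 3.5 − 1.25 = 2.25 in → 1.2 × 2.25 × 0.5 × 70 = 94.5 → r_n = 94.5 kips.
R_n = 1 × 89.25 + 3 × 94.5 = 372.7 kips.
Design strength φR_n = 0.75 × 372.7 = 280 kips.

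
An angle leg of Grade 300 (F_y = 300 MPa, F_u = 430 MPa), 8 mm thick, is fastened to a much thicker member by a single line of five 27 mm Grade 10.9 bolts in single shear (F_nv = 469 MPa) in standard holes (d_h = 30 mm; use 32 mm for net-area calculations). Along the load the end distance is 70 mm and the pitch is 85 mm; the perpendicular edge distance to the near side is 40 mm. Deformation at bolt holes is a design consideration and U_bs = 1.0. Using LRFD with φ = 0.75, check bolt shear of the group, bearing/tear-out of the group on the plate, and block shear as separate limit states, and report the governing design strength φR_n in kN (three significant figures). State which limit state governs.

474 kN (block shear governs)

Bolt shear: A_b = π·27²/4 = 572.6 mm²; R_n = 469 × 572.6 × 5 × 1 / 1000 = 1343 kN → 0.75 × 1343 = 1010 kN.
Bearing: edge l_c = 55, r_n = 222.9 kN; interior l_c = 55, r_n = 222.9 kN; R_n = 222.9 + 4·222.9 = 1115 kN → 836 kN.
Block shear: A_gv = 3280, A_nv = 2128, A_nt = 192 mm²; R_n = min(0.6F_uA_nv, 0.6F_yA_gv) + U_bs·F_u·A_nt = 631.6 kN → 474 kN.
Block shear governs: 474 kN.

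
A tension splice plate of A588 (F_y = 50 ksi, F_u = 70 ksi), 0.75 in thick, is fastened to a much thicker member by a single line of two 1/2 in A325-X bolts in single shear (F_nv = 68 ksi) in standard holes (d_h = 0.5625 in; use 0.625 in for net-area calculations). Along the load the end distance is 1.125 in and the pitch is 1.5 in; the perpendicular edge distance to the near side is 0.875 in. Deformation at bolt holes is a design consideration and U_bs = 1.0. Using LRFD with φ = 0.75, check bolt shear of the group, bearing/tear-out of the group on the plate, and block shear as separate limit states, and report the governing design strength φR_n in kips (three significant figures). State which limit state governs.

20 kips (bolt shear governs)

Bolt shear: A_b = π·0.5²/4 = 0.1963 in²; R_n = 68 × 0.1963 × 2 × 1 = 26.7 kips → 0.75 × 26.7 = 20 kips.
Bearing: edge l_c = 0.8438, r_n = 53.16 kips; interior l_c = 0.9375, r_n = 59.06 kips; R_n = 53.16 + 1·59.06 = 112.2 kips → 84.2 kips.
Block shear: A_gv = 1.969, A_nv = 1.266, A_nt = 0.4219 in²; R_n = min(0.6F_uA_nv, 0.6F_yA_gv) + U_bs·F_u·A_nt = 82.69 kips → 62 kips.
Bolt shear governs: 20 kips.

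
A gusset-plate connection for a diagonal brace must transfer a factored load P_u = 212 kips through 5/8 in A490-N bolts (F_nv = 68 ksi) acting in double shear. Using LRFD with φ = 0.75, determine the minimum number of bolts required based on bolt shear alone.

A_b = π·0.625²/4 = 0.3068 in².
Per-bolt design strength φR_n = 0.75 × 68 × 0.3068 × 2 = 31.29 kips.
n ≥ 212 / 31.29 = 6.775 → use 7 bolts.

7 bolts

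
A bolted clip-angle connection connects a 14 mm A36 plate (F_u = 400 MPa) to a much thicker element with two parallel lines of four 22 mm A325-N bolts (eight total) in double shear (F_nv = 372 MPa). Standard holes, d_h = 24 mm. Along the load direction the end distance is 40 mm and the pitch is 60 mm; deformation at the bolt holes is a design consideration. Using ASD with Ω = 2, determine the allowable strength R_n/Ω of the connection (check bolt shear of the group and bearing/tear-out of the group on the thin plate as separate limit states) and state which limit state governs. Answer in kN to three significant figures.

914 kN (bearing governs)

Bolt shear: A_b = π·22²/4 = 380.1 mm²; R_n = 372 × 380.1 × 8 × 2 / 1000 = 2263 kN → 2263 / 2 = 1130 kN.
Bearing (1.2 l_c t F_u ≤ 2.4 d t F_u): upper limit = 2.4·22·14·400 / 1000 = 295.7 kN.
  Edge l_c = 40 − 24/2 = 28 → r_n = 188.2 kN; interior l_c = 60 − 24 = 36 → r_n = 241.9 kN.
  R_n,bearing = 2·188.2 + 6·241.9 = 1828 kN → 1828 / 2 = 914 kN.
Bearing governs: 914 kN.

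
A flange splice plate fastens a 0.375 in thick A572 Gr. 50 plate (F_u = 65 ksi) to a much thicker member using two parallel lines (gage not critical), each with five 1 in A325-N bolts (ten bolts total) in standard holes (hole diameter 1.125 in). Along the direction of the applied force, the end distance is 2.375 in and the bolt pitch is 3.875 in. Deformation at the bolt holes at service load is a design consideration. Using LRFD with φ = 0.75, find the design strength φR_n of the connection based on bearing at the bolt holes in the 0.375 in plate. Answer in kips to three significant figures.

431 kips

Per bolt r_n = 1.2 l_c t F_u ≤ 2.4 d t F_u; upper limit = 2.4 × 1 × 0.375 × 65 = 58.5 kips.
Edge bolt: l_c = 2.375 − 1.125/2 = 1.812 in → 1.2 × 1.812 × 0.375 × 65 = 53.02 → r_n = 53.02 kips.
Interior bolts: l_c = 3.875 − 1.125 = 2.75 in → 1.2 × 2.75 × 0.375 × 65 = 80.44 → r_n = 58.5 kips.
R_n = 2 × 53.02 + 8 × 58.5 = 574 kips.
Design strength φR_n = 0.75 × 574 = 431 kips.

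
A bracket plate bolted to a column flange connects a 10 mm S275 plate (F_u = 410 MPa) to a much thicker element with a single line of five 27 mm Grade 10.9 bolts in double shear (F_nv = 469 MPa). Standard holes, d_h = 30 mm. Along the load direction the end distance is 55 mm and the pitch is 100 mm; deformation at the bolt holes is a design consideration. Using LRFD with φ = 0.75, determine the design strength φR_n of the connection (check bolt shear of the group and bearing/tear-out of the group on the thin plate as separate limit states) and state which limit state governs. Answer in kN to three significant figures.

945 kN (bearing governs)

Bolt shear: A_b = π·27²/4 = 572.6 mm²; R_n = 469 × 572.6 × 5 × 2 / 1000 = 2685 kN → 0.75 × 2685 = 2010 kN.
Bearing (1.2 l_c t F_u ≤ 2.4 d t F_u): upper limit = 2.4·27·10·410 / 1000 = 265.7 kN.
  Edge l_c = 55 − 30/2 = 40 → r_n = 196.8 kN; interior l_c = 100 − 30 = 70 → r_n = 265.7 kN.
  R_n,bearing = 1·196.8 + 4·265.7 = 1260 kN → 0.75 × 1260 = 945 kN.
Bearing governs: 945 kN.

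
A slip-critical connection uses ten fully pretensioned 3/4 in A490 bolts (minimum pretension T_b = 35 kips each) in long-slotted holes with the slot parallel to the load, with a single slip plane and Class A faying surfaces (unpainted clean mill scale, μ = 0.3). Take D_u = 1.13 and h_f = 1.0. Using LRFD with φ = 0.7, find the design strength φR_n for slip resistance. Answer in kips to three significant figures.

R_n = μ · D_u · h_f · T_b · n_s · n_b = 0.3 × 1.13 × 1.0 × 35 × 1 × 10 = 118.6 kips.
Design strength φR_n = 0.7 × 118.6 = 83.1 kips.

83.1 kips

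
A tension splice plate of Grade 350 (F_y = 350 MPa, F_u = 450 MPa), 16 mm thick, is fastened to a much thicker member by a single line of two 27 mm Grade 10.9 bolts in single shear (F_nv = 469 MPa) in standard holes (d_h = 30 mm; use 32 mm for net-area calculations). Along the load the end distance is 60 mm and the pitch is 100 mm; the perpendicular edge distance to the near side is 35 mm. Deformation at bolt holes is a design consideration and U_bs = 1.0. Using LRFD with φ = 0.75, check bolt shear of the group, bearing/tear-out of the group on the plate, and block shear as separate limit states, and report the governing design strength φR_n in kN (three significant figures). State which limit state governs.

Bolt shear: A_b = π·27²/4 = 572.6 mm²; R_n = 469 × 572.6 × 2 × 1 / 1000 = 537.1 kN → 0.75 × 537.1 = 403 kN.
Bearing: edge l_c = 45, r_n = 388.8 kN; interior l_c = 70, r_n = 466.6 kN; R_n = 388.8 + 1·466.6 = 855.4 kN → 642 kN.
Block shear: A_gv = 2560, A_nv = 1792, A_nt = 304 mm²; R_n = min(0.6F_uA_nv, 0.6F_yA_gv) + U_bs·F_u·A_nt = 620.6 kN → 465 kN.
Bolt shear governs: 403 kN.

403 kN (bolt shear governs)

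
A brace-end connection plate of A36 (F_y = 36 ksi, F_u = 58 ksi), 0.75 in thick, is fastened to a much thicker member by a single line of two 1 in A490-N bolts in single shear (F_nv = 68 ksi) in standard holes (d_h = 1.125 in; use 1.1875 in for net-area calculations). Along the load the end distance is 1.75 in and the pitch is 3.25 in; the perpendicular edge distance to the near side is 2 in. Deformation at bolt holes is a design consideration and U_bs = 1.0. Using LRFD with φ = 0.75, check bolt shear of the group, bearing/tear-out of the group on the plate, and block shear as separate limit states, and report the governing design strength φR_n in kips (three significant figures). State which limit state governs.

80.1 kips (bolt shear governs)

Bolt shear: A_b = π·1²/4 = 0.7854 in²; R_n = 68 × 0.7854 × 2 × 1 = 106.8 kips → 0.75 × 106.8 = 80.1 kips.
Bearing: edge l_c = 1.188, r_n = 61.99 kips; interior l_c = 2.125, r_n = 104.4 kips; R_n = 61.99 + 1·104.4 = 166.4 kips → 125 kips.
Block shear: A_gv = 3.75, A_nv = 2.414, A_nt = 1.055 in²; R_n = min(0.6F_uA_nv, 0.6F_yA_gv) + U_bs·F_u·A_nt = 142.2 kips → 107 kips.
Bolt shear governs: 80.1 kips.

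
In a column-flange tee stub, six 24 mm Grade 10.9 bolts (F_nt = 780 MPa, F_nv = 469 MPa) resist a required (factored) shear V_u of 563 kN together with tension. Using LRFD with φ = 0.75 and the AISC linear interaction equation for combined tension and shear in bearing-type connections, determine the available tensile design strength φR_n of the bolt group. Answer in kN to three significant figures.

1130 kN

A_b = π·24²/4 = 452.4 mm²; f_rv = 563 × 1000 / (6 × 452.4) = 207.4 MPa.
F'_nt = 1.3 F_nt − (F_nt / φF_nv) f_rv = 1.3·780 − (780/(0.75·469))·207.4 = 554.1 MPa, capped at F_nt → F'_nt = 554.1 MPa.
R_n = F'_nt · A_b · n = 554.1 × 452.4 × 6 / 1000 = 1504 kN.
Design strength φR_n = 0.75 × 1504 = 1130 kN.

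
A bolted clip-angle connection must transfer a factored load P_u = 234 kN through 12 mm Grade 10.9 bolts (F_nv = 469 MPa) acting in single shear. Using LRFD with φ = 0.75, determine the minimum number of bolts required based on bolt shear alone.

6 bolts

A_b = π·12²/4 = 113.1 mm².
Per-bolt design strength φR_n = 0.75 × 469 × 113.1 × 1 / 1000 = 39.78 kN.
n ≥ 234 / 39.78 = 5.882 → use 6 bolts.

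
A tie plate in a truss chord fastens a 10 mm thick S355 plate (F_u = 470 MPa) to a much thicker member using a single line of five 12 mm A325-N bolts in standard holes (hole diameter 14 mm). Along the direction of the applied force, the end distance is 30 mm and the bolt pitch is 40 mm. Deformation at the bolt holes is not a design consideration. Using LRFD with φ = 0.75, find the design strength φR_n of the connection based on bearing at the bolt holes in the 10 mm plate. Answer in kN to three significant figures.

Per bolt r_n = 1.5 l_c t F_u ≤ 3.0 d t F_u; upper limit = 3.0 × 12 × 10 × 470 / 1000 = 169.2 kN.
Edge bolt: l_c = 30 − 14/2 = 23 mm → 1.5 × 23 × 10 × 470 / 1000 = 162.2 → r_n = 162.2 kN.
Interior bolts: l_c = 40 − 14 = 26 mm → 1.5 × 26 × 10 × 470 / 1000 = 183.3 → r_n = 169.2 kN.
R_n = 1 × 162.2 + 4 × 169.2 = 839 kN.
Design strength φR_n = 0.75 × 839 = 629 kN.

629 kN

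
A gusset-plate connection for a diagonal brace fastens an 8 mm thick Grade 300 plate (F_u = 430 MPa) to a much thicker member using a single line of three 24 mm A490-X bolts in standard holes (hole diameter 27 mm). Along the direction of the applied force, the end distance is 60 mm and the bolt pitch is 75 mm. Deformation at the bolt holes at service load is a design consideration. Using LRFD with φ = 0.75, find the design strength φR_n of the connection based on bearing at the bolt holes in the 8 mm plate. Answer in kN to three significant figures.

441 kN

Per bolt r_n = 1.2 l_c t F_u ≤ 2.4 d t F_u; upper limit = 2.4 × 24 × 8 × 430 / 1000 = 198.1 kN.
Edge bolt: l_c = 60 − 27/2 = 46.5 mm → 1.2 × 46.5 × 8 × 430 / 1000 = 192 → r_n = 192 kN.
Interior bolts: l_c = 75 − 27 = 48 mm → 1.2 × 48 × 8 × 430 / 1000 = 198.1 → r_n = 198.1 kN.
R_n = 1 × 192 + 2 × 198.1 = 588.2 kN.
Design strength φR_n = 0.75 × 588.2 = 441 kN.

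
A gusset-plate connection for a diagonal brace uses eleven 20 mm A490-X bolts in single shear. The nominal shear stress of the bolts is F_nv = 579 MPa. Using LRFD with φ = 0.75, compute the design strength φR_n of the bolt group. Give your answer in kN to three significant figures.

1500 kN

A_b = π × 20² / 4 = 314.2 mm².
R_n = F_nv · A_b · n · n_s = 579 × 314.2 × 11 × 1 / 1000 = 2001 kN.
Design strength φR_n = 0.75 × 2001 = 1500 kN.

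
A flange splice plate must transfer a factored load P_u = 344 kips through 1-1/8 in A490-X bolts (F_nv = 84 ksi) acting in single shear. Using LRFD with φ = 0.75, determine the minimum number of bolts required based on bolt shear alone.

6 bolts

A_b = π·1.125²/4 = 0.994 in².
Per-bolt design strength φR_n = 0.75 × 84 × 0.994 × 1 = 62.62 kips.
n ≥ 344 / 62.62 = 5.493 → use 6 bolts.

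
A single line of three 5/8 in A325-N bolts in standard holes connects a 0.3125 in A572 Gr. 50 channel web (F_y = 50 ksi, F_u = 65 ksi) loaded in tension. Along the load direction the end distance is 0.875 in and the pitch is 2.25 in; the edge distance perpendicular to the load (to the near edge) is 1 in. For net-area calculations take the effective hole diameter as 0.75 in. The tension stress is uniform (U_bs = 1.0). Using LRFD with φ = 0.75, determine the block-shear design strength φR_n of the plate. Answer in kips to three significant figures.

Shear plane L_v = 0.875 + 2·2.25 = 5.375 in; A_gv = 5.375 × 0.3125 = 1.68 in².
A_nv = (5.375 − 2.5·0.75) × 0.3125 = 1.094 in².
A_nt = (1 − 0.5·0.75) × 0.3125 = 0.1953 in².
0.6 F_u A_nv = 42.66 kips; 0.6 F_y A_gv = 50.39 kips → shear rupture governs the shear term.
R_n = 42.66 + 1.0 × 65 × 0.1953 = 55.35 kips.
Design strength φR_n = 0.75 × 55.35 = 41.5 kips.

41.5 kips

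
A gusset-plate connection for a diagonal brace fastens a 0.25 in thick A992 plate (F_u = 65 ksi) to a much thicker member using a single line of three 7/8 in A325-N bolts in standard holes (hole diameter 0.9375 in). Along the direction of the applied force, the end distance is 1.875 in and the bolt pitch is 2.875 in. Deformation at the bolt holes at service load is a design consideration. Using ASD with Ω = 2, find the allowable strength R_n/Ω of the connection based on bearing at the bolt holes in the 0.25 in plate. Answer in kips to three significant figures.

Per bolt r_n = 1.2 l_c t F_u ≤ 2.4 d t F_u; upper limit = 2.4 × 0.875 × 0.25 × 65 = 34.12 kips.
Edge bolt: l_c = 1.875 − 0.9375/2 = 1.406 in → 1.2 × 1.406 × 0.25 × 65 = 27.42 → r_n = 27.42 kips.
Interior bolts: l_c = 2.875 − 0.9375 = 1.938 in → 1.2 × 1.938 × 0.25 × 65 = 37.78 → r_n = 34.12 kips.
R_n = 1 × 27.42 + 2 × 34.12 = 95.67 kips.
Allowable strength R_n/Ω = 95.67 / 2 = 47.8 kips.

47.8 kips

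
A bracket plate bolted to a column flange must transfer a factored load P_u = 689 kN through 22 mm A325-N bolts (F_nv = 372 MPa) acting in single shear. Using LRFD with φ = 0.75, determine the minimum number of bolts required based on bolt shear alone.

7 bolts

A_b = π·22²/4 = 380.1 mm².
Per-bolt design strength φR_n = 0.75 × 372 × 380.1 × 1 / 1000 = 106.1 kN.
n ≥ 689 / 106.1 = 6.497 → use 7 bolts.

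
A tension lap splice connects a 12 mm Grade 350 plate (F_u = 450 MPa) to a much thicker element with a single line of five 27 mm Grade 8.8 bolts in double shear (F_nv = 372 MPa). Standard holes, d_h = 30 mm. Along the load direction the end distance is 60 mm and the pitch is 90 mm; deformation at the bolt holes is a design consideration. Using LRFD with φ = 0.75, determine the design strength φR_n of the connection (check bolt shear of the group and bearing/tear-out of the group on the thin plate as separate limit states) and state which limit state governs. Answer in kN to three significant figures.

Bolt shear: A_b = π·27²/4 = 572.6 mm²; R_n = 372 × 572.6 × 5 × 2 / 1000 = 2130 kN → 0.75 × 2130 = 1600 kN.
Bearing (1.2 l_c t F_u ≤ 2.4 d t F_u): upper limit = 2.4·27·12·450 / 1000 = 349.9 kN.
  Edge l_c = 60 − 30/2 = 45 → r_n = 291.6 kN; interior l_c = 90 − 30 = 60 → r_n = 349.9 kN.
  R_n,bearing = 1·291.6 + 4·349.9 = 1691 kN → 0.75 × 1691 = 1270 kN.
Bearing governs: 1270 kN.

1270 kN (bearing governs)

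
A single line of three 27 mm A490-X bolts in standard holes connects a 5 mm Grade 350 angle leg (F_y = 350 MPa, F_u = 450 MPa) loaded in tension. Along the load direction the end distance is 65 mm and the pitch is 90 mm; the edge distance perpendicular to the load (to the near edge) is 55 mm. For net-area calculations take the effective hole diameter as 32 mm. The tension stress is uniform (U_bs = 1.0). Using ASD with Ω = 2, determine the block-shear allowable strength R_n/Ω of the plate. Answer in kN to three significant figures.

155 kN

Shear plane L_v = 65 + 2·90 = 245 mm; A_gv = 245 × 5 = 1225 mm².
A_nv = (245 − 2.5·32) × 5 = 825 mm².
A_nt = (55 − 0.5·32) × 5 = 195 mm².
0.6 F_u A_nv = 222.8 kN; 0.6 F_y A_gv = 257.2 kN → shear rupture governs the shear term.
R_n = 222.8 + 1.0 × 450 × 195 / 1000 = 310.5 kN.
Allowable strength R_n/Ω = 310.5 / 2 = 155 kN.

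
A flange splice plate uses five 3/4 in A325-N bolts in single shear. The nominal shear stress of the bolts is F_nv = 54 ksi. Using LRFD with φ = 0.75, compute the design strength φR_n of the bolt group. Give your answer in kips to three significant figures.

89.5 kips

A_b = π × 0.75² / 4 = 0.4418 in².
R_n = F_nv · A_b · n · n_s = 54 × 0.4418 × 5 × 1 = 119.3 kips.
Design strength φR_n = 0.75 × 119.3 = 89.5 kips.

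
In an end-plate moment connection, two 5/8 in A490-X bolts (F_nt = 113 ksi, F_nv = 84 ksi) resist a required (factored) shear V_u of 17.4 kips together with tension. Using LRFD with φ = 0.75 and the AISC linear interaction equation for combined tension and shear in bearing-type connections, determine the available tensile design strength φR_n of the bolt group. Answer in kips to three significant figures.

A_b = π·0.625²/4 = 0.3068 in²; f_rv = 17.4 / (2 × 0.3068) = 28.36 ksi.
F'_nt = 1.3 F_nt − (F_nt / φF_nv) f_rv = 1.3·113 − (113/(0.75·84))·28.36 = 96.04 ksi, capped at F_nt → F'_nt = 96.04 ksi.
R_n = F'_nt · A_b · n = 96.04 × 0.3068 × 2 = 58.93 kips.
Design strength φR_n = 0.75 × 58.93 = 44.2 kips.

44.2 kips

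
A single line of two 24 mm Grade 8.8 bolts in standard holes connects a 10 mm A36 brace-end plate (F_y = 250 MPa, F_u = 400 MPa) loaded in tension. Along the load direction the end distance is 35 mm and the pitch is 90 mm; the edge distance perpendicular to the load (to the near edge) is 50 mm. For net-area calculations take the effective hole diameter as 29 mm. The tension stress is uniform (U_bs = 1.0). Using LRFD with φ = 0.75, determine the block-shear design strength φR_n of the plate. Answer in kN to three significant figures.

Shear plane L_v = 35 + 1·90 = 125 mm; A_gv = 125 × 10 = 1250 mm².
A_nv = (125 − 1.5·29) × 10 = 815 mm².
A_nt = (50 − 0.5·29) × 10 = 355 mm².
0.6 F_u A_nv = 195.6 kN; 0.6 F_y A_gv = 187.5 kN → shear yielding governs the shear term.
R_n = 187.5 + 1.0 × 400 × 355 / 1000 = 329.5 kN.
Design strength φR_n = 0.75 × 329.5 = 247 kN.

247 kN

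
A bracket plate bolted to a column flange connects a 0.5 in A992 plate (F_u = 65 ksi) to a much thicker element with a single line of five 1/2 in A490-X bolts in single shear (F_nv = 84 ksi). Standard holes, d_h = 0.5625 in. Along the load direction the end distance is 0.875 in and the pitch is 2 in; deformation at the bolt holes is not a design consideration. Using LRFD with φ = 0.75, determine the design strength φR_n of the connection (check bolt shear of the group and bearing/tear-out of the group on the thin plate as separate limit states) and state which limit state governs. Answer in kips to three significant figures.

Bolt shear: A_b = π·0.5²/4 = 0.1963 in²; R_n = 84 × 0.1963 × 5 × 1 = 82.47 kips → 0.75 × 82.47 = 61.9 kips.
Bearing (1.5 l_c t F_u ≤ 3.0 d t F_u): upper limit = 3.0·0.5·0.5·65 = 48.75 kips.
  Edge l_c = 0.875 − 0.5625/2 = 0.5938 → r_n = 28.95 kips; interior l_c = 2 − 0.5625 = 1.438 → r_n = 48.75 kips.
  R_n,bearing = 1·28.95 + 4·48.75 = 223.9 kips → 0.75 × 223.9 = 168 kips.
Bolt shear governs: 61.9 kips.

61.9 kips (bolt shear governs)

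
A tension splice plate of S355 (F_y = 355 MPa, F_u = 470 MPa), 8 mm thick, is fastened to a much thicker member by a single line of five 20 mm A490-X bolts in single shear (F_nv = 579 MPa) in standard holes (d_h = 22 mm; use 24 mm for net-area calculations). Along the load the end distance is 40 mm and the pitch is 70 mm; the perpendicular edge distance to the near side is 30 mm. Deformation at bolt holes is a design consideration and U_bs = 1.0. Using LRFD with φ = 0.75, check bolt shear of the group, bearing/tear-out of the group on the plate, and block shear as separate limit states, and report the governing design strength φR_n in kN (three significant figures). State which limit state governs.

409 kN (block shear governs)

Bolt shear: A_b = π·20²/4 = 314.2 mm²; R_n = 579 × 314.2 × 5 × 1 / 1000 = 909.5 kN → 0.75 × 909.5 = 682 kN.
Bearing: edge l_c = 29, r_n = 130.8 kN; interior l_c = 48, r_n = 180.5 kN; R_n = 130.8 + 4·180.5 = 852.8 kN → 640 kN.
Block shear: A_gv = 2560, A_nv = 1696, A_nt = 144 mm²; R_n = min(0.6F_uA_nv, 0.6F_yA_gv) + U_bs·F_u·A_nt = 546 kN → 409 kN.
Block shear governs: 409 kN.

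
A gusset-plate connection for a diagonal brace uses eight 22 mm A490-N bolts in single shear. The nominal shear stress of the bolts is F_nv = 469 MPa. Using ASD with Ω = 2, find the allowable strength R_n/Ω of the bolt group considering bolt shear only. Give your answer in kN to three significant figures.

A_b = π × 22² / 4 = 380.1 mm².
R_n = F_nv · A_b · n · n_s = 469 × 380.1 × 8 × 1 / 1000 = 1426 kN.
Allowable strength R_n/Ω = 1426 / 2 = 713 kN.

713 kN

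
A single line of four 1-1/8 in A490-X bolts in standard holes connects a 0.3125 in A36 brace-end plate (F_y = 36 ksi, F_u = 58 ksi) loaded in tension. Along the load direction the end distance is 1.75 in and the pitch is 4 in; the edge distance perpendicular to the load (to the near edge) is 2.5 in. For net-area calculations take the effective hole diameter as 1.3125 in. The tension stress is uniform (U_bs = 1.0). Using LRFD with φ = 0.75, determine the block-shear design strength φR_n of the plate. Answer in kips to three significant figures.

94.7 kips

Shear plane L_v = 1.75 + 3·4 = 13.75 in; A_gv = 13.75 × 0.3125 = 4.297 in².
A_nv = (13.75 − 3.5·1.3125) × 0.3125 = 2.861 in².
A_nt = (2.5 − 0.5·1.3125) × 0.3125 = 0.5762 in².
0.6 F_u A_nv = 99.57 kips; 0.6 F_y A_gv = 92.81 kips → shear yielding governs the shear term.
R_n = 92.81 + 1.0 × 58 × 0.5762 = 126.2 kips.
Design strength φR_n = 0.75 × 126.2 = 94.7 kips.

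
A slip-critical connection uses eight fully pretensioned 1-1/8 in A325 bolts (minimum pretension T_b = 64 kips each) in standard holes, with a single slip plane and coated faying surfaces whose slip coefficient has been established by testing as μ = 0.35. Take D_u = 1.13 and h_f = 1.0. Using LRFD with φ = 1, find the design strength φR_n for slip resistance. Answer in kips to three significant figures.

202 kips

R_n = μ · D_u · h_f · T_b · n_s · n_b = 0.35 × 1.13 × 1.0 × 64 × 1 × 8 = 202.5 kips.
Design strength φR_n = 1 × 202.5 = 202 kips.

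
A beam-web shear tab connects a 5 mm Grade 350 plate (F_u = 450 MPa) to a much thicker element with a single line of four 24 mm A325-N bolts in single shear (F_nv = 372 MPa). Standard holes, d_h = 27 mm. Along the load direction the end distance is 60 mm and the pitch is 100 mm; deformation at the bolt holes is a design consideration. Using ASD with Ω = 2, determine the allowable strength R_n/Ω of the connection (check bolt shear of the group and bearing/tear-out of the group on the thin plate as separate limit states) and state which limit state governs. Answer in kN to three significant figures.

Bolt shear: A_b = π·24²/4 = 452.4 mm²; R_n = 372 × 452.4 × 4 × 1 / 1000 = 673.2 kN → 673.2 / 2 = 337 kN.
Bearing (1.2 l_c t F_u ≤ 2.4 d t F_u): upper limit = 2.4·24·5·450 / 1000 = 129.6 kN.
  Edge l_c = 60 − 27/2 = 46.5 → r_n = 125.5 kN; interior l_c = 100 − 27 = 73 → r_n = 129.6 kN.
  R_n,bearing = 1·125.5 + 3·129.6 = 514.3 kN → 514.3 / 2 = 257 kN.
Bearing governs: 257 kN.

257 kN (bearing governs)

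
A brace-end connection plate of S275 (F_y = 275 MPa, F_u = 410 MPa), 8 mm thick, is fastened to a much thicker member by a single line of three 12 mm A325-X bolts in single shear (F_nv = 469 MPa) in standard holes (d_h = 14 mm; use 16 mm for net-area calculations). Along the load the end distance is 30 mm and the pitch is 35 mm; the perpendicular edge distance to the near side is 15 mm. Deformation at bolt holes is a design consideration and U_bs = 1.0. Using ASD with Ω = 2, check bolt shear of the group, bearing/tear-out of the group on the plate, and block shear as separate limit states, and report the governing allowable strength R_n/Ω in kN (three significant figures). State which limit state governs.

Bolt shear: A_b = π·12²/4 = 113.1 mm²; R_n = 469 × 113.1 × 3 × 1 / 1000 = 159.1 kN → 159.1 / 2 = 79.6 kN.
Bearing: edge l_c = 23, r_n = 90.53 kN; interior l_c = 21, r_n = 82.66 kN; R_n = 90.53 + 2·82.66 = 255.8 kN → 128 kN.
Block shear: A_gv = 800, A_nv = 480, A_nt = 56 mm²; R_n = min(0.6F_uA_nv, 0.6F_yA_gv) + U_bs·F_u·A_nt = 141 kN → 70.5 kN.
Block shear governs: 70.5 kN.

70.5 kN (block shear governs)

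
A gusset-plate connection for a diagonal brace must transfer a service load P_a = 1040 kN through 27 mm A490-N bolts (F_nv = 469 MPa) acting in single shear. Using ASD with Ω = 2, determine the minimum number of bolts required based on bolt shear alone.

8 bolts

A_b = π·27²/4 = 572.6 mm².
Per-bolt allowable strength R_n/Ω = 469 × 572.6 × 1 / 1000 / 2 = 134.3 kN.
n ≥ 1040 / 134.3 = 7.746 → use 8 bolts.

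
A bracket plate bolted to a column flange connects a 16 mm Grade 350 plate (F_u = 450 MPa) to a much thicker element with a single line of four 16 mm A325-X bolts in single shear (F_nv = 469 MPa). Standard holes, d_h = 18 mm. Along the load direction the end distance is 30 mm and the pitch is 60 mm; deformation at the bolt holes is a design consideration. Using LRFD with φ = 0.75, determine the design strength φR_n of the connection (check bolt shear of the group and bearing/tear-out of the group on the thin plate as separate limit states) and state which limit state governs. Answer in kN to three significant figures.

283 kN (bolt shear governs)

Bolt shear: A_b = π·16²/4 = 201.1 mm²; R_n = 469 × 201.1 × 4 × 1 / 1000 = 377.2 kN → 0.75 × 377.2 = 283 kN.
Bearing (1.2 l_c t F_u ≤ 2.4 d t F_u): upper limit = 2.4·16·16·450 / 1000 = 276.5 kN.
  Edge l_c = 30 − 18/2 = 21 → r_n = 181.4 kN; interior l_c = 60 − 18 = 42 → r_n = 276.5 kN.
  R_n,bearing = 1·181.4 + 3·276.5 = 1011 kN → 0.75 × 1011 = 758 kN.
Bolt shear governs: 283 kN.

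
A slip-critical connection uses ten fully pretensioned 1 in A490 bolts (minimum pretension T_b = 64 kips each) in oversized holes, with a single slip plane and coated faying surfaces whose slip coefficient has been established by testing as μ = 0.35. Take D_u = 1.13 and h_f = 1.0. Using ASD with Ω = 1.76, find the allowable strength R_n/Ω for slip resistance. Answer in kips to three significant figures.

R_n = μ · D_u · h_f · T_b · n_s · n_b = 0.35 × 1.13 × 1.0 × 64 × 1 × 10 = 253.1 kips.
Allowable strength R_n/Ω = 253.1 / 1.76 = 144 kips.

144 kips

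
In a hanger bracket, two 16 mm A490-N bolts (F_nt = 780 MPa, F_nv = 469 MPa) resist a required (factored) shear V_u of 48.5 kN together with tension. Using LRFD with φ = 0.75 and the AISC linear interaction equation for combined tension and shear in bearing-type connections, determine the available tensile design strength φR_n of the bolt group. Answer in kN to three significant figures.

A_b = π·16²/4 = 201.1 mm²; f_rv = 48.5 × 1000 / (2 × 201.1) = 120.6 MPa.
F'_nt = 1.3 F_nt − (F_nt / φF_nv) f_rv = 1.3·780 − (780/(0.75·469))·120.6 = 746.6 MPa, capped at F_nt → F'_nt = 746.6 MPa.
R_n = F'_nt · A_b · n = 746.6 × 201.1 × 2 / 1000 = 300.2 kN.
Design strength φR_n = 0.75 × 300.2 = 225 kN.

225 kN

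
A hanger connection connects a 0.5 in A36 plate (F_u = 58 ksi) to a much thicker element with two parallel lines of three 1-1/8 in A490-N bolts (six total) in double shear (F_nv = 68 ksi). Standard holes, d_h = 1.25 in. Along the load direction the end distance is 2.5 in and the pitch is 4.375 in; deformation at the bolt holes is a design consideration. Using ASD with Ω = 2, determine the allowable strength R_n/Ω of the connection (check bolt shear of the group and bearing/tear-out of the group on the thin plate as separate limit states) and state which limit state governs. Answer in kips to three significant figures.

222 kips (bearing governs)

Bolt shear: A_b = π·1.125²/4 = 0.994 in²; R_n = 68 × 0.994 × 6 × 2 = 811.1 kips → 811.1 / 2 = 406 kips.
Bearing (1.2 l_c t F_u ≤ 2.4 d t F_u): upper limit = 2.4·1.125·0.5·58 = 78.3 kips.
  Edge l_c = 2.5 − 1.25/2 = 1.875 → r_n = 65.25 kips; interior l_c = 4.375 − 1.25 = 3.125 → r_n = 78.3 kips.
  R_n,bearing = 2·65.25 + 4·78.3 = 443.7 kips → 443.7 / 2 = 222 kips.
Bearing governs: 222 kips.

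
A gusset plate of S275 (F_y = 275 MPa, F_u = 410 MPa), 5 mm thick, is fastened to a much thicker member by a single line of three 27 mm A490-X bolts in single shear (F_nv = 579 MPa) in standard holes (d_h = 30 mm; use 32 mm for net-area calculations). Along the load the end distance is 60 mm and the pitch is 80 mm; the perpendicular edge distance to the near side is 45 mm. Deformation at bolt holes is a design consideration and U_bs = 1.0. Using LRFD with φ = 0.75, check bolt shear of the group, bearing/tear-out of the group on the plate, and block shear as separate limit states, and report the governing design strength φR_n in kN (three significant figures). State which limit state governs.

174 kN (block shear governs)

Bolt shear: A_b = π·27²/4 = 572.6 mm²; R_n = 579 × 572.6 × 3 × 1 / 1000 = 994.5 kN → 0.75 × 994.5 = 746 kN.
Bearing: edge l_c = 45, r_n = 110.7 kN; interior l_c = 50, r_n = 123 kN; R_n = 110.7 + 2·123 = 356.7 kN → 268 kN.
Block shear: A_gv = 1100, A_nv = 700, A_nt = 145 mm²; R_n = min(0.6F_uA_nv, 0.6F_yA_gv) + U_bs·F_u·A_nt = 231.7 kN → 174 kN.
Block shear governs: 174 kN.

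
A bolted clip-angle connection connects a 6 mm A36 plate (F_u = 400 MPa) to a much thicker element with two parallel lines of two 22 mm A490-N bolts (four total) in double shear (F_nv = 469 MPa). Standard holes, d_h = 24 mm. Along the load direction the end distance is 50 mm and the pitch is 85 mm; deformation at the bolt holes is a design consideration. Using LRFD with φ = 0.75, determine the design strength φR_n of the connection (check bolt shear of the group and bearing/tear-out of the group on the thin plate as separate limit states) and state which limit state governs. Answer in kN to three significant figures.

Bolt shear: A_b = π·22²/4 = 380.1 mm²; R_n = 469 × 380.1 × 4 × 2 / 1000 = 1426 kN → 0.75 × 1426 = 1070 kN.
Bearing (1.2 l_c t F_u ≤ 2.4 d t F_u): upper limit = 2.4·22·6·400 / 1000 = 126.7 kN.
  Edge l_c = 50 − 24/2 = 38 → r_n = 109.4 kN; interior l_c = 85 − 24 = 61 → r_n = 126.7 kN.
  R_n,bearing = 2·109.4 + 2·126.7 = 472.3 kN → 0.75 × 472.3 = 354 kN.
Bearing governs: 354 kN.

354 kN (bearing governs)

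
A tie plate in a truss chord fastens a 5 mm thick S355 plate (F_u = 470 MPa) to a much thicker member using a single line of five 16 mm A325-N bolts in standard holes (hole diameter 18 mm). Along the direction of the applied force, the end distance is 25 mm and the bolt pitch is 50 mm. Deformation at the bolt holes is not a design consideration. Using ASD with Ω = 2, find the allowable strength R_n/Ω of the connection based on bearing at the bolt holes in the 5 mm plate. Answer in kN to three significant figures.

Per bolt r_n = 1.5 l_c t F_u ≤ 3.0 d t F_u; upper limit = 3.0 × 16 × 5 × 470 / 1000 = 112.8 kN.
Edge bolt: l_c = 25 − 18/2 = 16 mm → 1.5 × 16 × 5 × 470 / 1000 = 56.4 → r_n = 56.4 kN.
Interior bolts: l_c = 50 − 18 = 32 mm → 1.5 × 32 × 5 × 470 / 1000 = 112.8 → r_n = 112.8 kN.
R_n = 1 × 56.4 + 4 × 112.8 = 507.6 kN.
Allowable strength R_n/Ω = 507.6 / 2 = 254 kN.

254 kN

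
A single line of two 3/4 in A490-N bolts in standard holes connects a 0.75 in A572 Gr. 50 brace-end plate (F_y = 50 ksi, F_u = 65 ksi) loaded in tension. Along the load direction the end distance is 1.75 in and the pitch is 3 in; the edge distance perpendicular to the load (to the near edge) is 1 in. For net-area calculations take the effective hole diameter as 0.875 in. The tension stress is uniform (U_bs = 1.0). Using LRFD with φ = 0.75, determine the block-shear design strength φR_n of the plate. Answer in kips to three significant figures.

Shear plane L_v = 1.75 + 1·3 = 4.75 in; A_gv = 4.75 × 0.75 = 3.562 in².
A_nv = (4.75 − 1.5·0.875) × 0.75 = 2.578 in².
A_nt = (1 − 0.5·0.875) × 0.75 = 0.4219 in².
0.6 F_u A_nv = 100.5 kips; 0.6 F_y A_gv = 106.9 kips → shear rupture governs the shear term.
R_n = 100.5 + 1.0 × 65 × 0.4219 = 128 kips.
Design strength φR_n = 0.75 × 128 = 96 kips.

96 kips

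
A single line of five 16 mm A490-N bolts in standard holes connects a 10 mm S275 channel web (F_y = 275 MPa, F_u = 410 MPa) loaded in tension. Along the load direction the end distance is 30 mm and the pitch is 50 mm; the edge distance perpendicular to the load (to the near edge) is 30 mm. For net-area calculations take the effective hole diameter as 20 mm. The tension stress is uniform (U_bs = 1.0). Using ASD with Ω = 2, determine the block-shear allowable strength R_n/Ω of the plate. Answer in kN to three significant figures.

Shear plane L_v = 30 + 4·50 = 230 mm; A_gv = 230 × 10 = 2300 mm².
A_nv = (230 − 4.5·20) × 10 = 1400 mm².
A_nt = (30 − 0.5·20) × 10 = 200 mm².
0.6 F_u A_nv = 344.4 kN; 0.6 F_y A_gv = 379.5 kN → shear rupture governs the shear term.
R_n = 344.4 + 1.0 × 410 × 200 / 1000 = 426.4 kN.
Allowable strength R_n/Ω = 426.4 / 2 = 213 kN.

213 kN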